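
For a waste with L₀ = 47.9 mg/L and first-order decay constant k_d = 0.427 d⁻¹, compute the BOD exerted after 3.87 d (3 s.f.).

y ≈ 38.7 mg/L

y_t = L₀(1 − e^(−k_d t)) = 47.9 × (1 − e^(−0.427×3.87))
= 47.9 × (1 − 0.1916) = 47.9 × 0.8084 = 38.72 mg/L.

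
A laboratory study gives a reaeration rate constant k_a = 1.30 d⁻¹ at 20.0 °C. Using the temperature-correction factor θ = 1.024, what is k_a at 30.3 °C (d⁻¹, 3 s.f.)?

k_a ≈ 1.66 d⁻¹

k_a(T₂) = k_a(T₁) · θ^(T₂−T₁) = 1.30 × 1.024^(30.3−20.0)
= 1.30 × 1.024^10.3 = 1.30 × 1.277 = 1.660 d⁻¹.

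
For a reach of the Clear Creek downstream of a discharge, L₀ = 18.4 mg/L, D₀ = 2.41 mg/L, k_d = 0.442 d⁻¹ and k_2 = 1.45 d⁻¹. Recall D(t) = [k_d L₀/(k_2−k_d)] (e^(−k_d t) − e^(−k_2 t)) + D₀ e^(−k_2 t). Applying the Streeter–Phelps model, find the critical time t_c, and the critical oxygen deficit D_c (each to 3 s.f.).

t_c ≈ 0.827 d; D_c ≈ 3.89 mg/L

With k_2/k_d = 3.281 and 1 − D₀(k_2−k_d)/(k_d L₀) = 0.7013,
t_c = ln(3.281 × 0.7013) / (1.45 − 0.442) = ln(2.301) / 1.008 = 0.8332/1.008 = 0.8266 d.
D_c = (k_d/k_2) L₀ e^(−k_d t_c) = (0.442/1.45) × 18.4 × e^(−0.442×0.8266) = 0.3048 × 18.4 × 0.6940 = 3.892 mg/L.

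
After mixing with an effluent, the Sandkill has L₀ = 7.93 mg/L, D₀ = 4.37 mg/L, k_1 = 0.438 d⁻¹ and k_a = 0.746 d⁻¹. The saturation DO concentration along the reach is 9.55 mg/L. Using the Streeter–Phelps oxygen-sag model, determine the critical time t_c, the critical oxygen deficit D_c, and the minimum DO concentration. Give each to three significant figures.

At the critical point dD/dt = 0, so k_1 L₀ e^(−k_1 t) = k_a D. Substituting D(t) from the Streeter–Phelps equation and solving for t gives
t_c = ln[(k_a/k_1)(1 − D₀(k_a−k_1)/(k_1 L₀))] / (k_a−k_1).
Here k_a−k_1 = 0.3080 d⁻¹ and 1 − D₀(k_a−k_1)/(k_1 L₀) = 1 − 4.37×0.3080/(0.438×7.93) = 0.6125, so
t_c = ln(1.703 × 0.6125) / 0.3080 = 0.04228 / 0.3080 = 0.1373 d.
D_c = (k_1/k_a) L₀ e^(−k_1 t_c) = (0.438/0.746) × 7.93 × e^(−0.438×0.1373) = 0.5871 × 7.93 × 0.9416 = 4.384 mg/L.
Minimum DO = C_s − D_c = 9.55 − 4.384 = 5.166 mg/L.

t_c ≈ 0.137 d; D_c ≈ 4.38 mg/L; min DO ≈ 5.17 mg/L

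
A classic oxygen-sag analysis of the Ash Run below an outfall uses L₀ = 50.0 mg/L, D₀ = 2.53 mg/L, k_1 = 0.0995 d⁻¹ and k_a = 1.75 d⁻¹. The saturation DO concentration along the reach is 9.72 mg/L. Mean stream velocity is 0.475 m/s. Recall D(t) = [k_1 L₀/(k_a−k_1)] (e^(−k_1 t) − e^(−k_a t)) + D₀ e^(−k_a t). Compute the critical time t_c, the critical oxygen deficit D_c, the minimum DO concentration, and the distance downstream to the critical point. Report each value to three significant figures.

With k_a/k_1 = 17.59 and 1 − D₀(k_a−k_1)/(k_1 L₀) = 0.1607,
t_c = ln(17.59 × 0.1607) / (1.75 − 0.0995) = ln(2.826) / 1.651 = 1.039/1.651 = 0.6293 d.
L(t_c) = L₀ e^(−k_1 t_c) = 50.0 × 0.9393 = 46.97 mg/L, and at the critical point k_a D_c = k_1 L, so D_c = (0.0995/1.75) × 46.97 = 2.670 mg/L.
Minimum DO = C_s − D_c = 9.72 − 2.670 = 7.050 mg/L.
x_c = v t_c = 0.475 m/s × 0.6293 d × 86400 s/d = 25830 m ≈ 25.8 km.

t_c ≈ 0.629 d; D_c ≈ 2.67 mg/L; min DO ≈ 7.05 mg/L; x_c ≈ 25.8 km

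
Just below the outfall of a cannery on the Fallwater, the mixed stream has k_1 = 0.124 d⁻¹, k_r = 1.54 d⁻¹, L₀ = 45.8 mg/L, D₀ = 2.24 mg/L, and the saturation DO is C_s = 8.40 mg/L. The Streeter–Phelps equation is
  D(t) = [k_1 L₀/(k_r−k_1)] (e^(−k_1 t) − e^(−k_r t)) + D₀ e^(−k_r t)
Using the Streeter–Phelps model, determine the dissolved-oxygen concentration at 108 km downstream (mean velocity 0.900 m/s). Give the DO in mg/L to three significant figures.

Travel time t = x/v = 108 km / (0.900 m/s) = 108000 m / 0.900 m/s = 120000 s = 1.389 d.
k_1 L₀/(k_r−k_1) = 0.124×45.8/(1.54−0.124) = 5.679/1.416 = 4.011 mg/L.
e^(−k_1 t) = e^(−0.124×1.389) = 0.8418; e^(−k_r t) = e^(−1.54×1.389) = 0.1178.
D = 4.011 × (0.8418 − 0.1178) + 2.24 × 0.1178 = 2.904 + 0.2638 = 3.168 mg/L.
DO = C_s − D = 8.40 − 3.168 = 5.232 mg/L.

DO ≈ 5.23 mg/L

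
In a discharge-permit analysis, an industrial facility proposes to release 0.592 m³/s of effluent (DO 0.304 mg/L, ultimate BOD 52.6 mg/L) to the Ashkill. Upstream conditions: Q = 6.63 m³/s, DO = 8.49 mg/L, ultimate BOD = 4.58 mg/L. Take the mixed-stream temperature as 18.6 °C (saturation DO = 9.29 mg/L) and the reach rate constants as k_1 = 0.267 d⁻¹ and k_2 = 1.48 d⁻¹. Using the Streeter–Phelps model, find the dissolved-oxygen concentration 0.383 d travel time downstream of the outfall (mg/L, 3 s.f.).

DO ≈ 7.83 mg/L

Mixed DO = (6.63×8.49 + 0.592×0.304)/(6.63+0.592) = 56.47/7.222 = 7.819 mg/L.
Mixed L₀ = (6.63×4.58 + 0.592×52.6)/(7.222) = 61.50/7.222 = 8.516 mg/L.
Initial deficit D₀ = C_s − DO₀ = 9.29 − 7.819 = 1.471 mg/L.
D(0.383) = [0.267×8.516/(1.48−0.267)](e^(−0.267×0.383) − e^(−1.48×0.383)) + 1.471 e^(−1.48×0.383)
= 1.875 × (0.9028 − 0.5673) + 1.471 × 0.5673 = 1.463 mg/L.
DO = 9.29 − 1.463 = 7.827 mg/L.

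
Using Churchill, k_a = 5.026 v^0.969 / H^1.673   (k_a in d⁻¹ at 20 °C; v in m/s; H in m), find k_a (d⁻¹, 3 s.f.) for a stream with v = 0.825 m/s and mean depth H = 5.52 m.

k_a ≈ 0.239 d⁻¹

k_a = 5.026 × 0.825^0.969 / 5.52^1.673 = 5.026 × 0.8299 / 17.43 = 0.2393 d⁻¹.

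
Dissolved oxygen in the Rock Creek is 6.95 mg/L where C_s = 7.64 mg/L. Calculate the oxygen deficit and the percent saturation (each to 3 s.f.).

D = C_s − C = 7.64 − 6.95 = 0.690 mg/L.
% saturation = 6.95/7.64 × 100 = 91.0 %.

D ≈ 0.690 mg/L; 91.0 % saturation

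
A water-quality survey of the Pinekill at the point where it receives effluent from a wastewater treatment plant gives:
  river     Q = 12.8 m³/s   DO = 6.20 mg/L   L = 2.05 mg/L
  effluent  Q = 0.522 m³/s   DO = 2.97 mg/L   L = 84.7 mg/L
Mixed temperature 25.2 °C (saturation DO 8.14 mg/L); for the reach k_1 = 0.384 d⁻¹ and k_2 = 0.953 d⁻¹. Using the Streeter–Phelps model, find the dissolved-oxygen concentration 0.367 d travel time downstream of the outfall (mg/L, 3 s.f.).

Mixed DO = (12.8×6.20 + 0.522×2.97)/(12.8+0.522) = 80.91/13.32 = 6.073 mg/L.
Mixed L₀ = (12.8×2.05 + 0.522×84.7)/(13.32) = 70.45/13.32 = 5.289 mg/L.
Initial deficit D₀ = C_s − DO₀ = 8.14 − 6.073 = 2.067 mg/L.
D(0.367) = [0.384×5.289/(0.953−0.384)](e^(−0.384×0.367) − e^(−0.953×0.367)) + 2.067 e^(−0.953×0.367)
= 3.569 × (0.8686 − 0.7049) + 2.067 × 0.7049 = 2.041 mg/L.
DO = 8.14 − 2.041 = 6.099 mg/L.

DO ≈ 6.10 mg/L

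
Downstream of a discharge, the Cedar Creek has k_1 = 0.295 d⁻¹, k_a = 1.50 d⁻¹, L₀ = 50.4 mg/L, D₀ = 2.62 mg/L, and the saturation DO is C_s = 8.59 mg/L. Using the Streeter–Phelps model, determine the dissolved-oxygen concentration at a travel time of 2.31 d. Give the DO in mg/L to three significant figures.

k_1 L₀/(k_a−k_1) = 0.295×50.4/(1.50−0.295) = 14.87/1.205 = 12.34 mg/L.
e^(−k_1 t) = e^(−0.295×2.310) = 0.5059; e^(−k_a t) = e^(−1.50×2.310) = 0.03127.
D = 12.34 × (0.5059 − 0.03127) + 2.62 × 0.03127 = 5.856 + 0.08194 = 5.938 mg/L.
DO = C_s − D = 8.59 − 5.938 = 2.652 mg/L.

DO ≈ 2.65 mg/L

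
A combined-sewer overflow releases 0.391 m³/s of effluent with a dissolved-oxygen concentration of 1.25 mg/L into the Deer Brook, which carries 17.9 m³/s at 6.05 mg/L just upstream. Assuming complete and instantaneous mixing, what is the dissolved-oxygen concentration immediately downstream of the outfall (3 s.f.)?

Flow-weighted mixing: C = (Q_r C_r + Q_w C_w)/(Q_r + Q_w)
= (17.9×6.05 + 0.391×1.25)/(17.9 + 0.391) = 108.8/18.29 = 5.947 mg/L.

5.95 mg/L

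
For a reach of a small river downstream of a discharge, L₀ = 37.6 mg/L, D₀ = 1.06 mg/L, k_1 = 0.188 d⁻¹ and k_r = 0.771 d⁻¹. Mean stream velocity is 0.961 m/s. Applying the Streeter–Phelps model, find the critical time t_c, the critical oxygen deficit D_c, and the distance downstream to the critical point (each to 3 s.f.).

With k_r/k_1 = 4.101 and 1 − D₀(k_r−k_1)/(k_1 L₀) = 0.9126,
t_c = ln(4.101 × 0.9126) / (0.771 − 0.188) = ln(3.743) / 0.5830 = 1.320/0.5830 = 2.264 d.
L(t_c) = L₀ e^(−k_1 t_c) = 37.6 × 0.6534 = 24.57 mg/L, and at the critical point k_r D_c = k_1 L, so D_c = (0.188/0.771) × 24.57 = 5.990 mg/L.
x_c = v t_c = 0.961 m/s × 2.264 d × 86400 s/d = 188000 m ≈ 188 km.

t_c ≈ 2.26 d; D_c ≈ 5.99 mg/L; x_c ≈ 188 km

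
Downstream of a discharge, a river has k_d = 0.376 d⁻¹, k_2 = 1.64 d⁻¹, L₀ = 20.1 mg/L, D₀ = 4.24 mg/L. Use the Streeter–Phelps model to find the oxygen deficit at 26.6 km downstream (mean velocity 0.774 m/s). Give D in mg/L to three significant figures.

D ≈ 4.24 mg/L

Travel time t = x/v = 26.6 km / (0.774 m/s) = 26600 m / 0.774 m/s = 34370 s = 0.3978 d.
k_d L₀/(k_2−k_d) = 0.376×20.1/(1.64−0.376) = 7.558/1.264 = 5.979 mg/L.
e^(−k_d t) = e^(−0.376×0.3978) = 0.8611; e^(−k_2 t) = e^(−1.64×0.3978) = 0.5208.
D = 5.979 × (0.8611 − 0.5208) + 4.24 × 0.5208 = 2.034 + 2.208 = 4.243 mg/L.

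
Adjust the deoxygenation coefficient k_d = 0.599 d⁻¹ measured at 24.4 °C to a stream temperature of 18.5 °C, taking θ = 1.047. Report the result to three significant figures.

k_d(T₂) = k_d(T₁) · θ^(T₂−T₁) = 0.599 × 1.047^(18.5−24.4)
= 0.599 × 1.047^-5.90 = 0.599 × 0.7626 = 0.4568 d⁻¹.

k_d ≈ 0.457 d⁻¹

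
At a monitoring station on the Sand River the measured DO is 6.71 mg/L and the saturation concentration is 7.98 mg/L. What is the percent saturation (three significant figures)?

% saturation = C/C_s × 100 = 6.71/7.98 × 100 = 84.1 %.

84.1 % saturation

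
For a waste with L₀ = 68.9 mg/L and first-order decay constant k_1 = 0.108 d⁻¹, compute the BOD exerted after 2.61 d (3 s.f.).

y_t = L₀(1 − e^(−k_1 t)) = 68.9 × (1 − e^(−0.108×2.61))
= 68.9 × (1 − 0.7544) = 68.9 × 0.2456 = 16.92 mg/L.

y ≈ 16.9 mg/L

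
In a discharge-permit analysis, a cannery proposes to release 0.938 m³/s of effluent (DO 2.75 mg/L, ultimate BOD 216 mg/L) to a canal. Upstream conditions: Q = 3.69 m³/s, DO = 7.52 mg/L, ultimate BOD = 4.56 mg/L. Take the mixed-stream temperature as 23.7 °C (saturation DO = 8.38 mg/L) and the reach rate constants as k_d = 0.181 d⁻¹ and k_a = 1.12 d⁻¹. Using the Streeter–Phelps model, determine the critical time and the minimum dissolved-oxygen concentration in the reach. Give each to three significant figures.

t_c ≈ 1.70 d; minimum DO ≈ 2.75 mg/L

Mixed DO = (3.69×7.52 + 0.938×2.75)/(3.69+0.938) = 30.33/4.628 = 6.553 mg/L.
Mixed L₀ = (3.69×4.56 + 0.938×216)/(4.628) = 219.4/4.628 = 47.41 mg/L.
Initial deficit D₀ = C_s − DO₀ = 8.38 − 6.553 = 1.827 mg/L.
t_c = (1/0.9390) ln[(1.12/0.181)(1 − 1.827×0.9390/(0.181×47.41))] = 1.065 × ln(4.951) = 1.704 d.
D_c = (0.181/1.12) × 47.41 × e^(−0.181×1.704) = 0.1616 × 47.41 × 0.7347 = 5.629 mg/L.
Minimum DO = 8.38 − 5.629 = 2.751 mg/L.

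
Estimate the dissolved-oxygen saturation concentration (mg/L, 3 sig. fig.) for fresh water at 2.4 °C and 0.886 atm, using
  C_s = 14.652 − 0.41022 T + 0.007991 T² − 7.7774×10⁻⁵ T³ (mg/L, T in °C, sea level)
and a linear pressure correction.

C_s ≈ 12.1 mg/L

At sea level: C_s = 14.652 − 0.41022×2.4 + 0.007991×2.4² − 7.7774×10⁻⁵×2.4³ = 13.71 mg/L.
Pressure correction: C_s' = 13.71 × 0.886 = 12.15 mg/L.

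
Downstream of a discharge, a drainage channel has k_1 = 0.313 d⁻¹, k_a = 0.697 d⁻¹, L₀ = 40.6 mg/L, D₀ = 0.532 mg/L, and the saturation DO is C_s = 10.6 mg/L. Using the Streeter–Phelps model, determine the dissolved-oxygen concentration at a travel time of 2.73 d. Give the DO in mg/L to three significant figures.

DO ≈ 1.38 mg/L

k_1 L₀/(k_a−k_1) = 0.313×40.6/(0.697−0.313) = 12.71/0.3840 = 33.09 mg/L.
e^(−k_1 t) = e^(−0.313×2.730) = 0.4255; e^(−k_a t) = e^(−0.697×2.730) = 0.1491.
D = 33.09 × (0.4255 − 0.1491) + 0.532 × 0.1491 = 9.145 + 0.07935 = 9.225 mg/L.
DO = C_s − D = 10.6 − 9.225 = 1.375 mg/L.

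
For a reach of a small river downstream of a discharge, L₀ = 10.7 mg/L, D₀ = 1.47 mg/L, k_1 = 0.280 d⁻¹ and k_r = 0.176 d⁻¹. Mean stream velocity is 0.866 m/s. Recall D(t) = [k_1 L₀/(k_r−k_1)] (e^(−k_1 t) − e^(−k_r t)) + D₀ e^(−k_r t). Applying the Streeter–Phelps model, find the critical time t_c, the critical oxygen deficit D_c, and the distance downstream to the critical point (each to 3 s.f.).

t_c ≈ 3.99 d; D_c ≈ 5.58 mg/L; x_c ≈ 298 km

t_c = [1/(k_r−k_1)] ln[(k_r/k_1)(1 − D₀(k_r−k_1)/(k_1 L₀))]
= [1/(0.176−0.280)] ln[(0.176/0.280)(1 − 1.47×-0.1040/(0.280×10.7))]
= (1/-0.1040) ln[0.6286 × 1.051] = -9.615 × ln(0.6606) = -9.615 × -0.4145 = 3.986 d.
D_c = (k_1/k_r) L₀ e^(−k_1 t_c) = (0.280/0.176) × 10.7 × e^(−0.280×3.986) = 1.591 × 10.7 × 0.3276 = 5.576 mg/L.
x_c = v t_c = 0.866 m/s × 3.986 d × 86400 s/d = 298200 m ≈ 298 km.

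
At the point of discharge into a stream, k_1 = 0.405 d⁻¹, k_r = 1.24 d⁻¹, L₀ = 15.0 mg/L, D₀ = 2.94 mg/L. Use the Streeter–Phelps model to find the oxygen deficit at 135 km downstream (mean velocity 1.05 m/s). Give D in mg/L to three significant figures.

D ≈ 3.30 mg/L

Travel time t = x/v = 135 km / (1.05 m/s) = 135000 m / 1.05 m/s = 128600 s = 1.488 d.
k_1 L₀/(k_r−k_1) = 0.405×15.0/(1.24−0.405) = 6.075/0.8350 = 7.275 mg/L.
e^(−k_1 t) = e^(−0.405×1.488) = 0.5473; e^(−k_r t) = e^(−1.24×1.488) = 0.1580.
D = 7.275 × (0.5473 − 0.1580) + 2.94 × 0.1580 = 2.833 + 0.4645 = 3.297 mg/L.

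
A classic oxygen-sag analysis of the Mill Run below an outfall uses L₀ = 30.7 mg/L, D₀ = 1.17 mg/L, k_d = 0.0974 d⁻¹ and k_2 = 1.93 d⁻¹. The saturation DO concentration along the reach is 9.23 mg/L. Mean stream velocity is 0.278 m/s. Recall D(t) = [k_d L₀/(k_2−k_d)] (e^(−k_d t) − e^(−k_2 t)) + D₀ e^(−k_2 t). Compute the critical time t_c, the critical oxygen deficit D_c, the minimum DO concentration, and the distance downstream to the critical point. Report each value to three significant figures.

With k_2/k_d = 19.82 and 1 − D₀(k_2−k_d)/(k_d L₀) = 0.2829,
t_c = ln(19.82 × 0.2829) / (1.93 − 0.0974) = ln(5.606) / 1.833 = 1.724/1.833 = 0.9407 d.
L(t_c) = L₀ e^(−k_d t_c) = 30.7 × 0.9124 = 28.01 mg/L, and at the critical point k_2 D_c = k_d L, so D_c = (0.0974/1.93) × 28.01 = 1.414 mg/L.
Minimum DO = C_s − D_c = 9.23 − 1.414 = 7.816 mg/L.
x_c = v t_c = 0.278 m/s × 0.9407 d × 86400 s/d = 22590 m ≈ 22.6 km.

t_c ≈ 0.941 d; D_c ≈ 1.41 mg/L; min DO ≈ 7.82 mg/L; x_c ≈ 22.6 km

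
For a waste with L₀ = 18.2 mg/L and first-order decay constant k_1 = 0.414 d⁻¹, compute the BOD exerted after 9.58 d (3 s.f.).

y_t = L₀(1 − e^(−k_1 t)) = 18.2 × (1 − e^(−0.414×9.58))
= 18.2 × (1 − 0.01895) = 18.2 × 0.9811 = 17.86 mg/L.

y ≈ 17.9 mg/L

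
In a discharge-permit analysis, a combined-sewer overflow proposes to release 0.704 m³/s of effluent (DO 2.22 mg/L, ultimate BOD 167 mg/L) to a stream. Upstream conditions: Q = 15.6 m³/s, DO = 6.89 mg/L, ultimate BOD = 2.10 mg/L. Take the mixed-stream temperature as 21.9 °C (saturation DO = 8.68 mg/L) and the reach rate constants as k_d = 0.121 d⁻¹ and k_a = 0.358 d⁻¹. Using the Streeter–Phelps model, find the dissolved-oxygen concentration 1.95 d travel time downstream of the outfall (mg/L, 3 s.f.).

DO ≈ 6.31 mg/L

Mixed DO = (15.6×6.89 + 0.704×2.22)/(15.6+0.704) = 109.0/16.30 = 6.688 mg/L.
Mixed L₀ = (15.6×2.10 + 0.704×167)/(16.30) = 150.3/16.30 = 9.220 mg/L.
Initial deficit D₀ = C_s − DO₀ = 8.68 − 6.688 = 1.992 mg/L.
D(1.95) = [0.121×9.220/(0.358−0.121)](e^(−0.121×1.95) − e^(−0.358×1.95)) + 1.992 e^(−0.358×1.95)
= 4.707 × (0.7898 − 0.4975) + 1.992 × 0.4975 = 2.367 mg/L.
DO = 8.68 − 2.367 = 6.313 mg/L.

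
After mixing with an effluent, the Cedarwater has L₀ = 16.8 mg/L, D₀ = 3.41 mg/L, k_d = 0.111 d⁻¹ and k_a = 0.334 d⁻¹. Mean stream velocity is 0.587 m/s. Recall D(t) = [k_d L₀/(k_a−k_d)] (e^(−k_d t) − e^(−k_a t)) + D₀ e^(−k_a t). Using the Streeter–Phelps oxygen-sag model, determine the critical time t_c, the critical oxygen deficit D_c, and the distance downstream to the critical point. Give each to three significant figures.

t_c ≈ 2.59 d; D_c ≈ 4.19 mg/L; x_c ≈ 131 km

At the critical point dD/dt = 0, so k_d L₀ e^(−k_d t) = k_a D. Substituting D(t) from the Streeter–Phelps equation and solving for t gives
t_c = ln[(k_a/k_d)(1 − D₀(k_a−k_d)/(k_d L₀))] / (k_a−k_d).
Here k_a−k_d = 0.2230 d⁻¹ and 1 − D₀(k_a−k_d)/(k_d L₀) = 1 − 3.41×0.2230/(0.111×16.8) = 0.5922, so
t_c = ln(3.009 × 0.5922) / 0.2230 = 0.5777 / 0.2230 = 2.591 d.
D_c = (k_d/k_a) L₀ e^(−k_d t_c) = (0.111/0.334) × 16.8 × e^(−0.111×2.591) = 0.3323 × 16.8 × 0.7501 = 4.188 mg/L.
x_c = v t_c = 0.587 m/s × 2.591 d × 86400 s/d = 131400 m ≈ 131 km.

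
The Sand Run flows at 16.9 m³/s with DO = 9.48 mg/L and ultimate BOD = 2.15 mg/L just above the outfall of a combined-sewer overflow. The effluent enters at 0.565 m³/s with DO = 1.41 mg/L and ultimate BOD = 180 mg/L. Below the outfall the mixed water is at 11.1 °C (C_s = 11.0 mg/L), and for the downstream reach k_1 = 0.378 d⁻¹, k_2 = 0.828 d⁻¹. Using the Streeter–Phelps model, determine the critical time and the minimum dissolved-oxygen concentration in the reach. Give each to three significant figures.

Mixed DO = (16.9×9.48 + 0.565×1.41)/(16.9+0.565) = 161.0/17.46 = 9.219 mg/L.
Mixed L₀ = (16.9×2.15 + 0.565×180)/(17.46) = 138.0/17.46 = 7.904 mg/L.
Initial deficit D₀ = C_s − DO₀ = 11.0 − 9.219 = 1.781 mg/L.
t_c = (1/0.4500) ln[(0.828/0.378)(1 − 1.781×0.4500/(0.378×7.904))] = 2.222 × ln(1.603) = 1.048 d.
D_c = (0.378/0.828) × 7.904 × e^(−0.378×1.048) = 0.4565 × 7.904 × 0.6728 = 2.428 mg/L.
Minimum DO = 11.0 − 2.428 = 8.572 mg/L.

t_c ≈ 1.05 d; minimum DO ≈ 8.57 mg/L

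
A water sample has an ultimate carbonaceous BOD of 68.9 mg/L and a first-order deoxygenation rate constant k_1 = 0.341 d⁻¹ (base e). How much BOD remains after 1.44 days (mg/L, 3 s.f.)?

L ≈ 42.2 mg/L

L_t = L₀ e^(−k_1 t) = 68.9 × e^(−0.341×1.44) = 68.9 × 0.6120 = 42.17 mg/L.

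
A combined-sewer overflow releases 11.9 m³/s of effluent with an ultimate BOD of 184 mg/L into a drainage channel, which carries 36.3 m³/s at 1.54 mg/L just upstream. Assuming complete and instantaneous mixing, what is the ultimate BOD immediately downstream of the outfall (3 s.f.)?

Flow-weighted mixing: C = (Q_r C_r + Q_w C_w)/(Q_r + Q_w)
= (36.3×1.54 + 11.9×184)/(36.3 + 11.9) = 2246/48.20 = 46.59 mg/L.

46.6 mg/L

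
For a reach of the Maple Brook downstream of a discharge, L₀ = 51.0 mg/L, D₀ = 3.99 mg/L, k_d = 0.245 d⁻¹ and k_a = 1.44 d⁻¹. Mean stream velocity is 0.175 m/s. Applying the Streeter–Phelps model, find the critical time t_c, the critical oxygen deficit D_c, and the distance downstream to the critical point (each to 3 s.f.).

t_c ≈ 1.08 d; D_c ≈ 6.66 mg/L; x_c ≈ 16.3 km

With k_a/k_d = 5.878 and 1 − D₀(k_a−k_d)/(k_d L₀) = 0.6184,
t_c = ln(5.878 × 0.6184) / (1.44 − 0.245) = ln(3.635) / 1.195 = 1.291/1.195 = 1.080 d.
D_c = (k_d/k_a) L₀ e^(−k_d t_c) = (0.245/1.44) × 51.0 × e^(−0.245×1.080) = 0.1701 × 51.0 × 0.7675 = 6.660 mg/L.
x_c = v t_c = 0.175 m/s × 1.080 d × 86400 s/d = 16330 m ≈ 16.3 km.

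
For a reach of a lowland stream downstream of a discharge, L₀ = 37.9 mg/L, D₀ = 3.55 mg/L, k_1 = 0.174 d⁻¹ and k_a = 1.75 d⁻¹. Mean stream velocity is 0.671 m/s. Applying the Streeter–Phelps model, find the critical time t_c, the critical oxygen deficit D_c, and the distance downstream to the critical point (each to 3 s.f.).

t_c ≈ 0.268 d; D_c ≈ 3.60 mg/L; x_c ≈ 15.5 km

With k_a/k_1 = 10.06 and 1 − D₀(k_a−k_1)/(k_1 L₀) = 0.1516,
t_c = ln(10.06 × 0.1516) / (1.75 − 0.174) = ln(1.525) / 1.576 = 0.4219/1.576 = 0.2677 d.
D_c = (k_1/k_a) L₀ e^(−k_1 t_c) = (0.174/1.75) × 37.9 × e^(−0.174×0.2677) = 0.09943 × 37.9 × 0.9545 = 3.597 mg/L.
x_c = v t_c = 0.671 m/s × 0.2677 d × 86400 s/d = 15520 m ≈ 15.5 km.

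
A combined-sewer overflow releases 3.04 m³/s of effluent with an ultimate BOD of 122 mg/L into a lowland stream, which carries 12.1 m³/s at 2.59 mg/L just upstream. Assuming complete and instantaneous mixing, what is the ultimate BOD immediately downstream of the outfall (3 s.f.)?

Flow-weighted mixing: C = (Q_r C_r + Q_w C_w)/(Q_r + Q_w)
= (12.1×2.59 + 3.04×122)/(12.1 + 3.04) = 402.2/15.14 = 26.57 mg/L.

26.6 mg/L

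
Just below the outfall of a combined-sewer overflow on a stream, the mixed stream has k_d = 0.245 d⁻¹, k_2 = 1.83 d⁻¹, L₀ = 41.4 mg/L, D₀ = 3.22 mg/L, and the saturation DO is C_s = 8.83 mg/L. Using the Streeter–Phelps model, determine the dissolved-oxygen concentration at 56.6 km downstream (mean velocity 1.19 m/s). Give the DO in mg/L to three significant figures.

DO ≈ 4.40 mg/L

Travel time t = x/v = 56.6 km / (1.19 m/s) = 56600 m / 1.19 m/s = 47560 s = 0.5505 d.
k_d L₀/(k_2−k_d) = 0.245×41.4/(1.83−0.245) = 10.14/1.585 = 6.399 mg/L.
e^(−k_d t) = e^(−0.245×0.5505) = 0.8738; e^(−k_2 t) = e^(−1.83×0.5505) = 0.3652.
D = 6.399 × (0.8738 − 0.3652) + 3.22 × 0.3652 = 3.255 + 1.176 = 4.431 mg/L.
DO = C_s − D = 8.83 − 4.431 = 4.399 mg/L.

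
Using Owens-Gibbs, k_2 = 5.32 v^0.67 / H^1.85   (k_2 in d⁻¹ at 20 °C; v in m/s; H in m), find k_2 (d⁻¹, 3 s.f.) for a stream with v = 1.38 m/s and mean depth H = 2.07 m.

k_2 = 5.32 × 1.38^0.67 / 2.07^1.85 = 5.32 × 1.241 / 3.842 = 1.718 d⁻¹.

k_2 ≈ 1.72 d⁻¹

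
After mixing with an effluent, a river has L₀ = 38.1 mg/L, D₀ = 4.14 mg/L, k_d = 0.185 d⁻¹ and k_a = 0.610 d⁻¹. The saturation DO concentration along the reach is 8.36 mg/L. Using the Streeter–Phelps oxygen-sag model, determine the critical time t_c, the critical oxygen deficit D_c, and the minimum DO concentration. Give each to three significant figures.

t_c ≈ 2.13 d; D_c ≈ 7.79 mg/L; min DO ≈ 0.571 mg/L

t_c = [1/(k_a−k_d)] ln[(k_a/k_d)(1 − D₀(k_a−k_d)/(k_d L₀))]
= [1/(0.610−0.185)] ln[(0.610/0.185)(1 − 4.14×0.4250/(0.185×38.1))]
= (1/0.4250) ln[3.297 × 0.7504] = 2.353 × ln(2.474) = 2.353 × 0.9059 = 2.132 d.
D_c = (k_d/k_a) L₀ e^(−k_d t_c) = (0.185/0.610) × 38.1 × e^(−0.185×2.132) = 0.3033 × 38.1 × 0.6741 = 7.789 mg/L.
Minimum DO = C_s − D_c = 8.36 − 7.789 = 0.5705 mg/L.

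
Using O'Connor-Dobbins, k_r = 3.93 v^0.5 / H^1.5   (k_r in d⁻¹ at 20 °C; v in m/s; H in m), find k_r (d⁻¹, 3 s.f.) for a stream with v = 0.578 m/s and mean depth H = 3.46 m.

k_r ≈ 0.464 d⁻¹

k_r = 3.93 × 0.578^0.5 / 3.46^1.5 = 3.93 × 0.7603 / 6.436 = 0.4642 d⁻¹.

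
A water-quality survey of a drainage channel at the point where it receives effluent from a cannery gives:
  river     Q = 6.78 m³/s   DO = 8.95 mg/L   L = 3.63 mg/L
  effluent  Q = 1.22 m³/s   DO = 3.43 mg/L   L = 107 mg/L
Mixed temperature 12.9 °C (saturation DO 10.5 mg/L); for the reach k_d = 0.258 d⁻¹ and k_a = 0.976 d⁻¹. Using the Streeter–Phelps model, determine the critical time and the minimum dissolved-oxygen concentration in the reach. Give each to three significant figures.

Mixed DO = (6.78×8.95 + 1.22×3.43)/(6.78+1.22) = 64.87/8.000 = 8.108 mg/L.
Mixed L₀ = (6.78×3.63 + 1.22×107)/(8.000) = 155.2/8.000 = 19.39 mg/L.
Initial deficit D₀ = C_s − DO₀ = 10.5 − 8.108 = 2.392 mg/L.
t_c = (1/0.7180) ln[(0.976/0.258)(1 − 2.392×0.7180/(0.258×19.39))] = 1.393 × ln(2.485) = 1.268 d.
D_c = (0.258/0.976) × 19.39 × e^(−0.258×1.268) = 0.2643 × 19.39 × 0.7211 = 3.697 mg/L.
Minimum DO = 10.5 − 3.697 = 6.803 mg/L.

t_c ≈ 1.27 d; minimum DO ≈ 6.80 mg/L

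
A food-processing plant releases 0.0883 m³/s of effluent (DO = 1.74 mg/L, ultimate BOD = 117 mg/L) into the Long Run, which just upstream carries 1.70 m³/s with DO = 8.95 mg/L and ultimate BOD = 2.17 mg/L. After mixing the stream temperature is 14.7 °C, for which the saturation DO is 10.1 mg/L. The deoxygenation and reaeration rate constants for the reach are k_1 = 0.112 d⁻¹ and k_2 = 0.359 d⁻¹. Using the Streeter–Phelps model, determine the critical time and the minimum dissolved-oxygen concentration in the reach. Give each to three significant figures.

Mixed DO = (1.70×8.95 + 0.0883×1.74)/(1.70+0.0883) = 15.37/1.788 = 8.594 mg/L.
Mixed L₀ = (1.70×2.17 + 0.0883×117)/(1.788) = 14.02/1.788 = 7.840 mg/L.
Initial deficit D₀ = C_s − DO₀ = 10.1 − 8.594 = 1.506 mg/L.
t_c = (1/0.2470) ln[(0.359/0.112)(1 − 1.506×0.2470/(0.112×7.840))] = 4.049 × ln(1.847) = 2.485 d.
D_c = (0.112/0.359) × 7.840 × e^(−0.112×2.485) = 0.3120 × 7.840 × 0.7571 = 1.852 mg/L.
Minimum DO = 10.1 − 1.852 = 8.248 mg/L.

t_c ≈ 2.49 d; minimum DO ≈ 8.25 mg/L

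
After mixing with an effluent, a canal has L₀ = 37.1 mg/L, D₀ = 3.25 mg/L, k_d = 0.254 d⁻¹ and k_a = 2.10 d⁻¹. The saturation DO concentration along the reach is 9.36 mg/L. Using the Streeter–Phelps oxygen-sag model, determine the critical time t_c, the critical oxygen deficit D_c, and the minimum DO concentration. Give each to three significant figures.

t_c = [1/(k_a−k_d)] ln[(k_a/k_d)(1 − D₀(k_a−k_d)/(k_d L₀))]
= [1/(2.10−0.254)] ln[(2.10/0.254)(1 − 3.25×1.846/(0.254×37.1))]
= (1/1.846) ln[8.268 × 0.3633] = 0.5417 × ln(3.004) = 0.5417 × 1.100 = 0.5959 d.
L(t_c) = L₀ e^(−k_d t_c) = 37.1 × 0.8595 = 31.89 mg/L, and at the critical point k_a D_c = k_d L, so D_c = (0.254/2.10) × 31.89 = 3.857 mg/L.
Minimum DO = C_s − D_c = 9.36 − 3.857 = 5.503 mg/L.

t_c ≈ 0.596 d; D_c ≈ 3.86 mg/L; min DO ≈ 5.50 mg/L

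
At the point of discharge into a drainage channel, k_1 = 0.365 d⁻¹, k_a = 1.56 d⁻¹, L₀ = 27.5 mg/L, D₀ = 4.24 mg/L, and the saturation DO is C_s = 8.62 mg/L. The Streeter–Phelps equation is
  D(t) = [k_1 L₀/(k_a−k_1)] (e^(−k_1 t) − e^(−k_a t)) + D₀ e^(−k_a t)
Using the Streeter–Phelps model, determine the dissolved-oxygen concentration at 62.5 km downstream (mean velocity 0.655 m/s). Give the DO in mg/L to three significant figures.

DO ≈ 3.75 mg/L

Travel time t = x/v = 62.5 km / (0.655 m/s) = 62500 m / 0.655 m/s = 95420 s = 1.104 d.
k_1 L₀/(k_a−k_1) = 0.365×27.5/(1.56−0.365) = 10.04/1.195 = 8.400 mg/L.
e^(−k_1 t) = e^(−0.365×1.104) = 0.6682; e^(−k_a t) = e^(−1.56×1.104) = 0.1786.
D = 8.400 × (0.6682 − 0.1786) + 4.24 × 0.1786 = 4.113 + 0.7571 = 4.870 mg/L.
DO = C_s − D = 8.62 − 4.870 = 3.750 mg/L.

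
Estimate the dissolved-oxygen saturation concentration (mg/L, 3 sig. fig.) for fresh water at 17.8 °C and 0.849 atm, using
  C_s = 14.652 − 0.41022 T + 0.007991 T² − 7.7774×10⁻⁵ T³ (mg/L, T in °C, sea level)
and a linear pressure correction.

C_s ≈ 8.02 mg/L

At sea level: C_s = 14.652 − 0.41022×17.8 + 0.007991×17.8² − 7.7774×10⁻⁵×17.8³ = 9.443 mg/L.
Pressure correction: C_s' = 9.443 × 0.849 = 8.017 mg/L.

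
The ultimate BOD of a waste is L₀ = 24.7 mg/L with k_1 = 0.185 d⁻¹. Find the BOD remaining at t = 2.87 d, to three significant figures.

L_t = L₀ e^(−k_1 t) = 24.7 × e^(−0.185×2.87) = 24.7 × 0.5880 = 14.52 mg/L.

L ≈ 14.5 mg/L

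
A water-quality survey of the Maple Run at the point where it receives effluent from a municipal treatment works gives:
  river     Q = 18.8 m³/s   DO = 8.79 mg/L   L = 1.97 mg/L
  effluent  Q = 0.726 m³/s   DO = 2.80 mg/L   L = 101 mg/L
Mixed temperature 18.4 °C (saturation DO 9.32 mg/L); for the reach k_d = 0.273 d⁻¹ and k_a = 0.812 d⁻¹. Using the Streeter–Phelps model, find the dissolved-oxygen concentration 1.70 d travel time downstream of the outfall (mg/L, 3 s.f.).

DO ≈ 8.05 mg/L

Mixed DO = (18.8×8.79 + 0.726×2.80)/(18.8+0.726) = 167.3/19.53 = 8.567 mg/L.
Mixed L₀ = (18.8×1.97 + 0.726×101)/(19.53) = 110.4/19.53 = 5.652 mg/L.
Initial deficit D₀ = C_s − DO₀ = 9.32 − 8.567 = 0.7527 mg/L.
D(1.70) = [0.273×5.652/(0.812−0.273)](e^(−0.273×1.70) − e^(−0.812×1.70)) + 0.7527 e^(−0.812×1.70)
= 2.863 × (0.6287 − 0.2515) + 0.7527 × 0.2515 = 1.269 mg/L.
DO = 9.32 − 1.269 = 8.051 mg/L.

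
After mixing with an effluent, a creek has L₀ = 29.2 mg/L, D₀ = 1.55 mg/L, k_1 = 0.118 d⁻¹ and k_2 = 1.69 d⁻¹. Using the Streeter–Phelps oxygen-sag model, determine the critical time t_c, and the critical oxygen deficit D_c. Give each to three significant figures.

t_c ≈ 0.912 d; D_c ≈ 1.83 mg/L

t_c = [1/(k_2−k_1)] ln[(k_2/k_1)(1 − D₀(k_2−k_1)/(k_1 L₀))]
= [1/(1.69−0.118)] ln[(1.69/0.118)(1 − 1.55×1.572/(0.118×29.2))]
= (1/1.572) ln[14.32 × 0.2928] = 0.6361 × ln(4.194) = 0.6361 × 1.434 = 0.9120 d.
L(t_c) = L₀ e^(−k_1 t_c) = 29.2 × 0.8980 = 26.22 mg/L, and at the critical point k_2 D_c = k_1 L, so D_c = (0.118/1.69) × 26.22 = 1.831 mg/L.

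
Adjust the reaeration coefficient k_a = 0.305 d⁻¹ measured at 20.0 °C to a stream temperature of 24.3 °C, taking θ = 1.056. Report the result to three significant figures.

k_a ≈ 0.386 d⁻¹

k_a(T₂) = k_a(T₁) · θ^(T₂−T₁) = 0.305 × 1.056^(24.3−20.0)
= 0.305 × 1.056^4.30 = 0.305 × 1.264 = 0.3855 d⁻¹.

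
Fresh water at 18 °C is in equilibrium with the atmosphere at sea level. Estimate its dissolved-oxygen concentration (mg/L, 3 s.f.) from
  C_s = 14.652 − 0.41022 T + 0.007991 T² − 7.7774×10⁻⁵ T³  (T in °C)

C_s = 14.652 − 0.41022×18 + 0.007991×18² − 7.7774×10⁻⁵×18³ = 9.404 mg/L.

C_s ≈ 9.40 mg/L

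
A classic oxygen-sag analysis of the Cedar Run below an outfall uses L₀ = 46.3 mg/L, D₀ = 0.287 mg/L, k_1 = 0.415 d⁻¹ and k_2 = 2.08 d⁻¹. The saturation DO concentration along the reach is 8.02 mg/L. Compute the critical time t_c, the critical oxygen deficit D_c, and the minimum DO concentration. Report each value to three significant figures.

t_c ≈ 0.953 d; D_c ≈ 6.22 mg/L; min DO ≈ 1.80 mg/L

With k_2/k_1 = 5.012 and 1 − D₀(k_2−k_1)/(k_1 L₀) = 0.9751,
t_c = ln(5.012 × 0.9751) / (2.08 − 0.415) = ln(4.887) / 1.665 = 1.587/1.665 = 0.9529 d.
L(t_c) = L₀ e^(−k_1 t_c) = 46.3 × 0.6734 = 31.18 mg/L, and at the critical point k_2 D_c = k_1 L, so D_c = (0.415/2.08) × 31.18 = 6.220 mg/L.
Minimum DO = C_s − D_c = 8.02 − 6.220 = 1.800 mg/L.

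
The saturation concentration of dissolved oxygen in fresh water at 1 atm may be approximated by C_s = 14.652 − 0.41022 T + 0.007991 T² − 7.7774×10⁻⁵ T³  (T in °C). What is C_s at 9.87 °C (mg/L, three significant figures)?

C_s ≈ 11.3 mg/L

C_s = 14.652 − 0.41022×9.87 + 0.007991×9.87² − 7.7774×10⁻⁵×9.87³ = 11.31 mg/L.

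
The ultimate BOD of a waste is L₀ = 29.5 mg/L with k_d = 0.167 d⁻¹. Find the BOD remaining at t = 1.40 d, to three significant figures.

L ≈ 23.3 mg/L

L_t = L₀ e^(−k_d t) = 29.5 × e^(−0.167×1.40) = 29.5 × 0.7915 = 23.35 mg/L.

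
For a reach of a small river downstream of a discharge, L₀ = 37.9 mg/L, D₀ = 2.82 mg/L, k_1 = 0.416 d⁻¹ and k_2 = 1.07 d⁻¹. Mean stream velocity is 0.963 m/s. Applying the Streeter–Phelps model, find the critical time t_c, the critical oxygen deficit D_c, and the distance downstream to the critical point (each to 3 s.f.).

t_c ≈ 1.25 d; D_c ≈ 8.74 mg/L; x_c ≈ 104 km

With k_2/k_1 = 2.572 and 1 − D₀(k_2−k_1)/(k_1 L₀) = 0.8830,
t_c = ln(2.572 × 0.8830) / (1.07 − 0.416) = ln(2.271) / 0.6540 = 0.8203/0.6540 = 1.254 d.
D_c = (k_1/k_2) L₀ e^(−k_1 t_c) = (0.416/1.07) × 37.9 × e^(−0.416×1.254) = 0.3888 × 37.9 × 0.5935 = 8.744 mg/L.
x_c = v t_c = 0.963 m/s × 1.254 d × 86400 s/d = 104400 m ≈ 104 km.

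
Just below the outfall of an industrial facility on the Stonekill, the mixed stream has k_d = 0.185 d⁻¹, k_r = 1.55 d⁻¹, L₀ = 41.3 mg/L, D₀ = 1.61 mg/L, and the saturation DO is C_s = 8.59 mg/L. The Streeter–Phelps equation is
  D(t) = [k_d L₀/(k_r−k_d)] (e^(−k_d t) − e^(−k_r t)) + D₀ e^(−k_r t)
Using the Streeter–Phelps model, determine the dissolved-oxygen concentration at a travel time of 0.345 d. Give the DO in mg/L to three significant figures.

DO ≈ 5.67 mg/L

k_d L₀/(k_r−k_d) = 0.185×41.3/(1.55−0.185) = 7.640/1.365 = 5.597 mg/L.
e^(−k_d t) = e^(−0.185×0.3450) = 0.9382; e^(−k_r t) = e^(−1.55×0.3450) = 0.5858.
D = 5.597 × (0.9382 − 0.5858) + 1.61 × 0.5858 = 1.972 + 0.9432 = 2.915 mg/L.
DO = C_s − D = 8.59 − 2.915 = 5.675 mg/L.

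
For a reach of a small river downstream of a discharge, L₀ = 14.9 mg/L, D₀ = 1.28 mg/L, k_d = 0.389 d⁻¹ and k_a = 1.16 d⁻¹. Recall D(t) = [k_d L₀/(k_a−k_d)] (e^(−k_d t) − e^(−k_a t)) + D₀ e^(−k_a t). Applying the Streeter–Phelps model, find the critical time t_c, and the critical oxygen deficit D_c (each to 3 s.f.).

t_c ≈ 1.18 d; D_c ≈ 3.16 mg/L

At the critical point dD/dt = 0, so k_d L₀ e^(−k_d t) = k_a D. Substituting D(t) from the Streeter–Phelps equation and solving for t gives
t_c = ln[(k_a/k_d)(1 − D₀(k_a−k_d)/(k_d L₀))] / (k_a−k_d).
Here k_a−k_d = 0.7710 d⁻¹ and 1 − D₀(k_a−k_d)/(k_d L₀) = 1 − 1.28×0.7710/(0.389×14.9) = 0.8297, so
t_c = ln(2.982 × 0.8297) / 0.7710 = 0.9059 / 0.7710 = 1.175 d.
L(t_c) = L₀ e^(−k_d t_c) = 14.9 × 0.6331 = 9.434 mg/L, and at the critical point k_a D_c = k_d L, so D_c = (0.389/1.16) × 9.434 = 3.164 mg/L.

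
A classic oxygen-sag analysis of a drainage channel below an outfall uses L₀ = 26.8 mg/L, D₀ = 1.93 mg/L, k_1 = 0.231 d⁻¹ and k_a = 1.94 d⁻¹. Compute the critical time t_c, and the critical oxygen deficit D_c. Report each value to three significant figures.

At the critical point dD/dt = 0, so k_1 L₀ e^(−k_1 t) = k_a D. Substituting D(t) from the Streeter–Phelps equation and solving for t gives
t_c = ln[(k_a/k_1)(1 − D₀(k_a−k_1)/(k_1 L₀))] / (k_a−k_1).
Here k_a−k_1 = 1.709 d⁻¹ and 1 − D₀(k_a−k_1)/(k_1 L₀) = 1 − 1.93×1.709/(0.231×26.8) = 0.4672, so
t_c = ln(8.398 × 0.4672) / 1.709 = 1.367 / 1.709 = 0.7999 d.
L(t_c) = L₀ e^(−k_1 t_c) = 26.8 × 0.8313 = 22.28 mg/L, and at the critical point k_a D_c = k_1 L, so D_c = (0.231/1.94) × 22.28 = 2.653 mg/L.

t_c ≈ 0.800 d; D_c ≈ 2.65 mg/L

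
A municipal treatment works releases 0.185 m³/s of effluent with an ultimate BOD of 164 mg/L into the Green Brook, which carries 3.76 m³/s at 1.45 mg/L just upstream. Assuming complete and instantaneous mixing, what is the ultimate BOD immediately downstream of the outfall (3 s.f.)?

Flow-weighted mixing: C = (Q_r C_r + Q_w C_w)/(Q_r + Q_w)
= (3.76×1.45 + 0.185×164)/(3.76 + 0.185) = 35.79/3.945 = 9.073 mg/L.

9.07 mg/L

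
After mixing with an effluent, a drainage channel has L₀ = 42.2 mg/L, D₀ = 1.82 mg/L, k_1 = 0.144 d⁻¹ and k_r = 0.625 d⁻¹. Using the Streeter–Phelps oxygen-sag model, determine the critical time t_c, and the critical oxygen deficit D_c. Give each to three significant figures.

t_c ≈ 2.73 d; D_c ≈ 6.56 mg/L

t_c = [1/(k_r−k_1)] ln[(k_r/k_1)(1 − D₀(k_r−k_1)/(k_1 L₀))]
= [1/(0.625−0.144)] ln[(0.625/0.144)(1 − 1.82×0.4810/(0.144×42.2))]
= (1/0.4810) ln[4.340 × 0.8559] = 2.079 × ln(3.715) = 2.079 × 1.312 = 2.728 d.
D_c = (k_1/k_r) L₀ e^(−k_1 t_c) = (0.144/0.625) × 42.2 × e^(−0.144×2.728) = 0.2304 × 42.2 × 0.6751 = 6.564 mg/L.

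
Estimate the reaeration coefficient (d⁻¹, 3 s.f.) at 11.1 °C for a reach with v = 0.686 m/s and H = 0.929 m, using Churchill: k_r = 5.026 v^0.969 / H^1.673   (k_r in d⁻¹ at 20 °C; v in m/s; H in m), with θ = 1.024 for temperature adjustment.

k_r(20) = 5.026 × 0.686^0.969 / 0.929^1.673 = 5.026 × 0.6941 / 0.8841 = 3.946 d⁻¹.
k_r(11.1) = 3.946 × 1.024^(11.1−20) = 3.946 × 0.8097 = 3.195 d⁻¹.

k_r ≈ 3.19 d⁻¹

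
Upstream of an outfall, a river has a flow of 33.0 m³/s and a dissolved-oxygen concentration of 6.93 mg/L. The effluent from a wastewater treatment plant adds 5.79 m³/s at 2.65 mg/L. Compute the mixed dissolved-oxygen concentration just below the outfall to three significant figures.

Flow-weighted mixing: C = (Q_r C_r + Q_w C_w)/(Q_r + Q_w)
= (33.0×6.93 + 5.79×2.65)/(33.0 + 5.79) = 244.0/38.79 = 6.291 mg/L.

6.29 mg/L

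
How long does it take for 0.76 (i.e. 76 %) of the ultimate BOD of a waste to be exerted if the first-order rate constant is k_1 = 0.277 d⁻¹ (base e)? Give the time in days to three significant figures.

t ≈ 5.15 d

y/L₀ = 1 − e^(−k_1 t) = 0.76 ⇒ e^(−k_1 t) = 0.240
t = −ln(0.240) / 0.277 = 1.427 / 0.277 = 5.152 d.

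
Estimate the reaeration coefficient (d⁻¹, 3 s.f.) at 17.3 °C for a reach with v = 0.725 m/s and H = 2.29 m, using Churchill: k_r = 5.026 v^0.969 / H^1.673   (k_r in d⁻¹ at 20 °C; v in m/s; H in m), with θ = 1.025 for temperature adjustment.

k_r ≈ 0.861 d⁻¹

k_r(20) = 5.026 × 0.725^0.969 / 2.29^1.673 = 5.026 × 0.7323 / 3.999 = 0.9202 d⁻¹.
k_r(17.3) = 0.9202 × 1.025^(17.3−20) = 0.9202 × 0.9355 = 0.8609 d⁻¹.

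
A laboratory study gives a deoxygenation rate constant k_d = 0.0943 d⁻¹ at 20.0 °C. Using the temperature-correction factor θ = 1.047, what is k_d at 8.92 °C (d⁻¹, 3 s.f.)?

k_d ≈ 0.0567 d⁻¹

k_d(T₂) = k_d(T₁) · θ^(T₂−T₁) = 0.0943 × 1.047^(8.92−20.0)
= 0.0943 × 1.047^-11.1 = 0.0943 × 0.6012 = 0.05669 d⁻¹.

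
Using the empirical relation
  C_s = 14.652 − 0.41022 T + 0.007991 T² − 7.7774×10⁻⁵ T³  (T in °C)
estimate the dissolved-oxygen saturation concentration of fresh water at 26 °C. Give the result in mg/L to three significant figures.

C_s ≈ 8.02 mg/L

C_s = 14.652 − 0.41022×26 + 0.007991×26² − 7.7774×10⁻⁵×26³ = 8.021 mg/L.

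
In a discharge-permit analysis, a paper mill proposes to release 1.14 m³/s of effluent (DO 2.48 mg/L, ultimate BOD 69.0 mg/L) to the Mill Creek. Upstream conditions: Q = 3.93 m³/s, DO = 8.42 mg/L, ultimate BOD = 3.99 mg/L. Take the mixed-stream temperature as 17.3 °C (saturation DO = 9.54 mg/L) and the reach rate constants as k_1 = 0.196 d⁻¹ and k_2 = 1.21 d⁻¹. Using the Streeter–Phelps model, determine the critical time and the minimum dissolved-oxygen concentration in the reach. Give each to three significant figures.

Mixed DO = (3.93×8.42 + 1.14×2.48)/(3.93+1.14) = 35.92/5.070 = 7.084 mg/L.
Mixed L₀ = (3.93×3.99 + 1.14×69.0)/(5.070) = 94.34/5.070 = 18.61 mg/L.
Initial deficit D₀ = C_s − DO₀ = 9.54 − 7.084 = 2.456 mg/L.
t_c = (1/1.014) ln[(1.21/0.196)(1 − 2.456×1.014/(0.196×18.61))] = 0.9862 × ln(1.959) = 0.6630 d.
D_c = (0.196/1.21) × 18.61 × e^(−0.196×0.6630) = 0.1620 × 18.61 × 0.8781 = 2.647 mg/L.
Minimum DO = 9.54 − 2.647 = 6.893 mg/L.

t_c ≈ 0.663 d; minimum DO ≈ 6.89 mg/L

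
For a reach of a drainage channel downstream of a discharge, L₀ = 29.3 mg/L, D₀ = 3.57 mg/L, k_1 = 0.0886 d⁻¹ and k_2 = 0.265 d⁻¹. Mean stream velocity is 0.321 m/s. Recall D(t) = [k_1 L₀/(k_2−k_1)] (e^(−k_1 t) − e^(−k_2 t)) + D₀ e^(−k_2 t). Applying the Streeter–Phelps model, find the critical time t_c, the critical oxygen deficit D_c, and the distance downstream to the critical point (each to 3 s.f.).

At the critical point dD/dt = 0, so k_1 L₀ e^(−k_1 t) = k_2 D. Substituting D(t) from the Streeter–Phelps equation and solving for t gives
t_c = ln[(k_2/k_1)(1 − D₀(k_2−k_1)/(k_1 L₀))] / (k_2−k_1).
Here k_2−k_1 = 0.1764 d⁻¹ and 1 − D₀(k_2−k_1)/(k_1 L₀) = 1 − 3.57×0.1764/(0.0886×29.3) = 0.7574, so
t_c = ln(2.991 × 0.7574) / 0.1764 = 0.8178 / 0.1764 = 4.636 d.
D_c = (k_1/k_2) L₀ e^(−k_1 t_c) = (0.0886/0.265) × 29.3 × e^(−0.0886×4.636) = 0.3343 × 29.3 × 0.6632 = 6.496 mg/L.
x_c = v t_c = 0.321 m/s × 4.636 d × 86400 s/d = 128600 m ≈ 129 km.

t_c ≈ 4.64 d; D_c ≈ 6.50 mg/L; x_c ≈ 129 km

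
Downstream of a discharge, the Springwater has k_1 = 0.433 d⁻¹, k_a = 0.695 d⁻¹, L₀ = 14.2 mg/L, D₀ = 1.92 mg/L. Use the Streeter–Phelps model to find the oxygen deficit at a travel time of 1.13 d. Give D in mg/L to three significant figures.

D ≈ 4.56 mg/L

k_1 L₀/(k_a−k_1) = 0.433×14.2/(0.695−0.433) = 6.149/0.2620 = 23.47 mg/L.
e^(−k_1 t) = e^(−0.433×1.130) = 0.6131; e^(−k_a t) = e^(−0.695×1.130) = 0.4560.
D = 23.47 × (0.6131 − 0.4560) + 1.92 × 0.4560 = 3.687 + 0.8754 = 4.562 mg/L.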